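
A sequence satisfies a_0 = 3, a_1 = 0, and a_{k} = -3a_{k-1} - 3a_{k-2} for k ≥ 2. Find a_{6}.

-81

The ordinary generating function has denominator 1 + 3q + 3q^2.
Iterating the recurrence: a_0,…,a_{6} = 3, 0, -9, 27, -54, 81, -81.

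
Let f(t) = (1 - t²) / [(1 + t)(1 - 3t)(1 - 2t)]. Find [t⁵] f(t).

454

Partial fractions give a closed form: a_n = (2)·3^n + (-1)·2^n.
At n = 5: a_5 = 454.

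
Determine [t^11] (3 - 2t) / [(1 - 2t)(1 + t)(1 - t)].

Partial fractions give a closed form: a_n = (8/3)·2^n + (5/6)·(-1)^n + (-1/2)·1^n.
At n = 11: a_11 = 5460.

5460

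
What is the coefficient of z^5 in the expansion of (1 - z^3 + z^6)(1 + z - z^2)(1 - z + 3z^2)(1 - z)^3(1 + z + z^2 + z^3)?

(1 - z^3 + z^6) has coefficients 1,0,0,-1,0,0 for degrees 0…5.
(1 + z - z^2) has coefficients 1,1,-1,0,0,0 for degrees 0…5.
Multiplying by (1 - z + 3z^2) gives running coefficients 1,0,1,4,-3,0 for degrees 0…5.
Multiplying by (1 - z)^3 gives running coefficients 1,-3,4,0,-12,20 for degrees 0…5.
Finally multiplying by (1 + z + z^2 + z^3), the product of all factors after the first has coefficients 1,-2,2,2,-11,12 for degrees 0…5.
[z^5] = 1·12 − 1·2 = 10.

10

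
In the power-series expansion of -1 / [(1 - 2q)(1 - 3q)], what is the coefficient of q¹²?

Partial fractions give a closed form: a_n = (2)·2^n + (-3)·3^n.
At n = 12: a_12 = -1586131.

-1586131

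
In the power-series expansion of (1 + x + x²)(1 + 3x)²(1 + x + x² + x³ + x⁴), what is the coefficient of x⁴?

48

(1 + x + x²) has coefficients 1,1,1 for degrees 0…2.
(1 + 3x)² has coefficients 1,6,9,0,0 for degrees 0…4.
Finally multiplying by (1 + x + x² + x³ + x⁴), the product of all factors after the first has coefficients 1,7,16,16,16 for degrees 0…4.
[x⁴] = 1·16 + 1·16 + 1·16 = 48.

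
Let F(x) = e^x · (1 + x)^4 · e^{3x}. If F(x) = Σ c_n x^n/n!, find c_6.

111232

The EGF product rule gives c_6 = Σ_{k_1+k_2+k_3=6} C(6; k_1,k_2,k_3) · ∏ g_i(k_i), where e^x gives (1)^k; (1+x)^4 gives the falling factorial (4)_k; e^{3x} gives (3)^k.
g_1(k) for k = 0…6: 1, 1, 1, 1, 1, 1, 1.
g_2(k) for k = 0…6: 1, 4, 12, 24, 24, 0, 0.
g_3(k) for k = 0…6: 1, 3, 9, 27, 81, 243, 729.
First combine the last two factors: h(k) = Σ_j C(k,j)·g_2(j)·g_3(k−j) for k = 0…6: 1, 7, 45, 267, 1473, 7623, 37341.
c_6 = Σ_k C(6,k)·g_1(k)·h(6−k) = 1·1·37341 + 6·1·7623 + 15·1·1473 + 20·1·267 + 15·1·45 + 6·1·7 + 1·1·1 = 37341 + 45738 + 22095 + 5340 + 675 + 42 + 1 = 111232.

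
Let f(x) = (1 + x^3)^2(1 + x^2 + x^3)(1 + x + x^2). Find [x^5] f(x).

5

(1 + x^3)^2 has coefficients 1,0,0,2,0,0 for degrees 0…5.
(1 + x^2 + x^3) has coefficients 1,0,1,1,0,0 for degrees 0…5.
Finally multiplying by (1 + x + x^2), the product of all factors after the first has coefficients 1,1,2,2,2,1 for degrees 0…5.
[x^5] = 1·1 + 2·2 = 5.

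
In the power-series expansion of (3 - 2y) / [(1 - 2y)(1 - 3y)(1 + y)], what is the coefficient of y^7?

The denominator gives the recurrence a_n = 4a_(n−1) − a_(n−2) − 6a_(n−3) for n ≥ 3; the numerator fixes a_0 = 3, a_1 = 10, a_2 = 37.
Iterating: 3, 10, 37, 120, 383, 1190, 3657, 11140, so a_7 = 11140.

11140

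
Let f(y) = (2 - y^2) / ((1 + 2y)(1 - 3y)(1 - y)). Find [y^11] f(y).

Partial fractions give a closed form: a_n = (7/15)·(-2)^n + (17/10)·3^n + (-1/6)·1^n.
At n = 11: a_11 = 300194.

300194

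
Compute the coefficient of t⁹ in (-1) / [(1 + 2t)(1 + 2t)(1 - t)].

The denominator gives the recurrence a_n = −3a_(n−1) + 4a_(n−3) for n ≥ 3; the numerator fixes a_0 = -1, a_1 = 3, a_2 = -9.
Iterating: -1, 3, -9, 23, -57, 135, -313, 711, -1593, 3527, so a_9 = 3527.

3527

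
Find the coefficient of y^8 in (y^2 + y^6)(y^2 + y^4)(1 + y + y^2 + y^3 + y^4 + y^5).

(y^2 + y^6) has coefficients 0,0,1,0,0,0,1 for degrees 0…6.
(y^2 + y^4) has coefficients 0,0,1,0,1,0,0,0,0 for degrees 0…8.
Finally multiplying by (1 + y + y^2 + y^3 + y^4 + y^5), the product of all factors after the first has coefficients 0,0,1,1,2,2,2,2,1 for degrees 0…8.
[y^8] = 1·2 + 1·1 = 3.

3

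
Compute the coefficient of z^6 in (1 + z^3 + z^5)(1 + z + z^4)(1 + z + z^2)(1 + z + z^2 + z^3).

13

(1 + z^3 + z^5) has coefficients 1,0,0,1,0,1 for degrees 0…5.
(1 + z + z^4) has coefficients 1,1,0,0,1,0,0 for degrees 0…6.
Multiplying by (1 + z + z^2) gives running coefficients 1,2,2,1,1,1,1 for degrees 0…6.
Finally multiplying by (1 + z + z^2 + z^3), the product of all factors after the first has coefficients 1,3,5,6,6,5,4 for degrees 0…6.
[z^6] = 1·4 + 1·6 + 1·3 = 13.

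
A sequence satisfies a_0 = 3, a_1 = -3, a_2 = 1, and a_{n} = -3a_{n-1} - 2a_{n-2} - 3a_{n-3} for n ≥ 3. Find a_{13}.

-161946

The ordinary generating function has denominator 1 + 3z + 2z^2 + 3z^3.
Iterating the recurrence: a_0,…,a_{13} = 3, -3, 1, -6, 25, -66, 166, -441, 1189, -3183, 8494, -22683, 60610, -161946.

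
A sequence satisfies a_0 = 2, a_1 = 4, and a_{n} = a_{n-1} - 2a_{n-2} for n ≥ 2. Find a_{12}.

88

The ordinary generating function has denominator 1 - t + 2t^2.
Iterating the recurrence: a_0,…,a_{12} = 2, 4, 0, -8, -8, 8, 24, 8, -40, -56, 24, 136, 88.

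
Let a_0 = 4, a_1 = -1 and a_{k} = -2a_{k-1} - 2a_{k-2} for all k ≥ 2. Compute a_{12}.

The ordinary generating function has denominator 1 + 2t + 2t^2.
Iterating the recurrence: a_0,…,a_{12} = 4, -1, -6, 14, -16, 4, 24, -56, 64, -16, -96, 224, -256.

-256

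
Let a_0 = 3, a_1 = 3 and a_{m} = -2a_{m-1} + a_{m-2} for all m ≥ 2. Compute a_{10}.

The ordinary generating function has denominator 1 + 2t - t^2.
Iterating the recurrence: a_0,…,a_{10} = 3, 3, -3, 9, -21, 51, -123, 297, -717, 1731, -4179.

-4179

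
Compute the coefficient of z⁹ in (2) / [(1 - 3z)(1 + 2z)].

23210

Partial fractions give a closed form: a_n = (6/5)·3^n + (4/5)·(-2)^n.
At n = 9: a_9 = 23210.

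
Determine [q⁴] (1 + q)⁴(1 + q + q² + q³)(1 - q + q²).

11

(1 + q)⁴ has coefficients 1,4,6,4,1 for degrees 0…4.
(1 + q + q² + q³) has coefficients 1,1,1,1,0 for degrees 0…4.
Finally multiplying by (1 - q + q²), the product of all factors after the first has coefficients 1,0,1,1,0 for degrees 0…4.
[q⁴] = 1·0 + 4·1 + 6·1 + 4·0 + 1·1 = 11.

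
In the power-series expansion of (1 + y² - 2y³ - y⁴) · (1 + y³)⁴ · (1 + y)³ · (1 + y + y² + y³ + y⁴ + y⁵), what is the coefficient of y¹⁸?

-86

(1 + y² - 2y³ - y⁴) has coefficients 1,0,1,-2,-1 for degrees 0…4.
(1 + y³)⁴ has coefficients 1,0,0,4,0,0,6,0,0,4,0,0,1,0,0,0,0,0,0 for degrees 0…18.
Multiplying by (1 + y)³ gives running coefficients 1,3,3,5,12,12,10,18,18,10,12,12,5,3,3,1,0,0,0 for degrees 0…18.
Finally multiplying by (1 + y + y² + y³ + y⁴ + y⁵), the product of all factors after the first has coefficients 1,4,7,12,24,36,45,60,75,80,80,80,75,60,45,36,24,12,7 for degrees 0…18.
[y¹⁸] = 1·7 + 1·24 − 2·36 − 1·45 = -86.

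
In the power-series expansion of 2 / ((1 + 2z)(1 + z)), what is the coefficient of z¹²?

16382

Partial fractions give a closed form: a_n = (4)·(-2)^n + (-2)·(-1)^n.
At n = 12: a_12 = 16382.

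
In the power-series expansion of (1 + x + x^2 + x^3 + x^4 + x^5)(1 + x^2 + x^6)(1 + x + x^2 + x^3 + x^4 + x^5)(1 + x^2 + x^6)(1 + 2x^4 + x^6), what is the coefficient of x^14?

102

(1 + x + x^2 + x^3 + x^4 + x^5) has coefficients 1,1,1,1,1,1 for degrees 0…5.
(1 + x^2 + x^6) has coefficients 1,0,1,0,0,0,1,0,0,0,0,0,0,0,0 for degrees 0…14.
Multiplying by (1 + x + x^2 + x^3 + x^4 + x^5) gives running coefficients 1,1,2,2,2,2,2,2,1,1,1,1,0,0,0 for degrees 0…14.
Multiplying by (1 + x^2 + x^6) gives running coefficients 1,1,3,3,4,4,5,5,5,5,4,4,3,3,1 for degrees 0…14.
Finally multiplying by (1 + 2x^4 + x^6), the product of all factors after the first has coefficients 1,1,3,3,6,6,12,12,16,16,18,18,18,18,14 for degrees 0…14.
[x^14] = 1·14 + 1·18 + 1·18 + 1·18 + 1·18 + 1·16 = 102.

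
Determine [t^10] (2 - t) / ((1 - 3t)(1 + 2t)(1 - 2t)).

Partial fractions give a closed form: a_n = (3)·3^n + (1/2)·(-2)^n + (-3/2)·2^n.
At n = 10: a_10 = 176123.

176123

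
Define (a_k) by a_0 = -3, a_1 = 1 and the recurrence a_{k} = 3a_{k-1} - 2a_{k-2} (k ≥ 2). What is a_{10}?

The ordinary generating function has denominator 1 - 3t + 2t^2.
Iterating the recurrence: a_0,…,a_{10} = -3, 1, 9, 25, 57, 121, 249, 505, 1017, 2041, 4089.

4089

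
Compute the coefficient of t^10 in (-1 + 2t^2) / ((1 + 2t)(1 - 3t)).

The denominator gives the recurrence a_n = a_(n−1) + 6a_(n−2) for n ≥ 3; the numerator fixes a_0 = -1, a_1 = -1, a_2 = -5.
Iterating: -1, -1, -5, -11, -41, -107, -353, -995, -3113, -9083, -27761, so a_10 = -27761.

-27761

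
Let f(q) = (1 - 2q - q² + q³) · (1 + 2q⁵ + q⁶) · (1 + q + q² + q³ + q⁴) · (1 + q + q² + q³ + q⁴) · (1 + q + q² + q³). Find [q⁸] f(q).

(1 - 2q - q² + q³) has coefficients 1,-2,-1,1 for degrees 0…3.
(1 + 2q⁵ + q⁶) has coefficients 1,0,0,0,0,2,1,0,0 for degrees 0…8.
Multiplying by (1 + q + q² + q³ + q⁴) gives running coefficients 1,1,1,1,1,2,3,3,3 for degrees 0…8.
Multiplying by (1 + q + q² + q³ + q⁴) gives running coefficients 1,2,3,4,5,6,8,10,12 for degrees 0…8.
Finally multiplying by (1 + q + q² + q³), the product of all factors after the first has coefficients 1,3,6,10,14,18,23,29,36 for degrees 0…8.
[q⁸] = 1·36 − 2·29 − 1·23 + 1·18 = -27.

-27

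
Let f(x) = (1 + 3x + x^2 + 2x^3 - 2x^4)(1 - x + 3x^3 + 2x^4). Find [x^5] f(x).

11

(1 + 3x + x^2 + 2x^3 - 2x^4) has coefficients 1,3,1,2,-2 for degrees 0…4.
(1 - x + 3x^3 + 2x^4) has coefficients 1,-1,0,3,2,0 for degrees 0…5.
[x^5] = 1·0 + 3·2 + 1·3 + 2·0 − 2·(-1) = 11.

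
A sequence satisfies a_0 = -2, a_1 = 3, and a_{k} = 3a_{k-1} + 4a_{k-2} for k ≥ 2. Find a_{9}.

The ordinary generating function has denominator 1 - 3y - 4y^2.
Iterating the recurrence: a_0,…,a_{9} = -2, 3, 1, 15, 49, 207, 817, 3279, 13105, 52431.

52431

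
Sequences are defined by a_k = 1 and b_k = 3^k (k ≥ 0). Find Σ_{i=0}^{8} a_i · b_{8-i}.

This is [x^8] in the product of the two ordinary generating functions.
Σ = 1·6561 + 1·2187 + 1·729 + 1·243 + 1·81 + 1·27 + 1·9 + 1·3 + 1·1 = 9841.

9841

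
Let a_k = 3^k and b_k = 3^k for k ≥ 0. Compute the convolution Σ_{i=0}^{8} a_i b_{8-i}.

59049

The convolution is the t^8 coefficient of A(t)B(t).
Σ = 1·6561 + 3·2187 + 9·729 + 27·243 + 81·81 + 243·27 + 729·9 + 2187·3 + 6561·1 = 59049.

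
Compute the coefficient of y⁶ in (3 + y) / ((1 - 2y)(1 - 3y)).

The denominator gives the recurrence a_n = 5a_(n−1) − 6a_(n−2) for n ≥ 2; the numerator fixes a_0 = 3, a_1 = 16.
Iterating: 3, 16, 62, 214, 698, 2206, 6842, so a_6 = 6842.

6842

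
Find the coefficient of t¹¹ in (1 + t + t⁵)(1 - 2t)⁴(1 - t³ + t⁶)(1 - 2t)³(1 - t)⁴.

8560

(1 + t + t⁵) has coefficients 1,1,0,0,0,1 for degrees 0…5.
(1 - 2t)⁴ has coefficients 1,-8,24,-32,16,0,0,0,0,0,0,0 for degrees 0…11.
Multiplying by (1 - t³ + t⁶) gives running coefficients 1,-8,24,-33,24,-24,33,-24,24,-32,16,0 for degrees 0…11.
Multiplying by (1 - 2t)³ gives running coefficients 1,-14,84,-281,574,-756,729,-702,756,-728,688,-672 for degrees 0…11.
Finally multiplying by (1 - t)⁴, the product of all factors after the first has coefficients 1,-18,146,-705,2259,-5088,8405,-10731,11536,-11636,11673,-11518 for degrees 0…11.
[t¹¹] = 1·(-11518) + 1·11673 + 1·8405 = 8560.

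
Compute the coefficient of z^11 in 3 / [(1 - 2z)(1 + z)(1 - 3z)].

Partial fractions give a closed form: a_n = (-4)·2^n + (1/4)·(-1)^n + (27/4)·3^n.
At n = 11: a_11 = 1187550.

1187550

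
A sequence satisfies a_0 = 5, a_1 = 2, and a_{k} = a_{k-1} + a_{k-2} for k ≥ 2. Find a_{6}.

The ordinary generating function has denominator 1 - t - t^2.
Iterating the recurrence: a_0,…,a_{6} = 5, 2, 7, 9, 16, 25, 41.

41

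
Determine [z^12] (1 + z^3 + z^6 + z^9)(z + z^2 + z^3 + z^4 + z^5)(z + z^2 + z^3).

5

(1 + z^3 + z^6 + z^9) has coefficients 1,0,0,1,0,0,1,0,0,1 for degrees 0…9.
(z + z^2 + z^3 + z^4 + z^5) has coefficients 0,1,1,1,1,1,0,0,0,0,0,0,0 for degrees 0…12.
Finally multiplying by (z + z^2 + z^3), the product of all factors after the first has coefficients 0,0,1,2,3,3,3,2,1,0,0,0,0 for degrees 0…12.
[z^12] = 1·0 + 1·0 + 1·3 + 1·2 = 5.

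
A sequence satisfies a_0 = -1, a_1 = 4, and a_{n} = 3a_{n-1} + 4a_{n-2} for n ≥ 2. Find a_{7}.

9832

The ordinary generating function has denominator 1 - 3x - 4x^2.
Iterating the recurrence: a_0,…,a_{7} = -1, 4, 8, 40, 152, 616, 2456, 9832.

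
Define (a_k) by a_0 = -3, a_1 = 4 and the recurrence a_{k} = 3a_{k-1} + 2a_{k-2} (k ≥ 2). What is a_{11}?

The ordinary generating function has denominator 1 - 3x - 2x^2.
Iterating the recurrence: a_0,…,a_{11} = -3, 4, 6, 26, 90, 322, 1146, 4082, 14538, 51778, 184410, 656786.

656786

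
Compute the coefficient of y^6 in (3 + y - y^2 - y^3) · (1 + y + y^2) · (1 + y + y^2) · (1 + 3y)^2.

(3 + y - y^2 - y^3) has coefficients 3,1,-1,-1 for degrees 0…3.
(1 + y + y^2) has coefficients 1,1,1,0,0,0,0 for degrees 0…6.
Multiplying by (1 + y + y^2) gives running coefficients 1,2,3,2,1,0,0 for degrees 0…6.
Finally multiplying by (1 + 3y)^2, the product of all factors after the first has coefficients 1,8,24,38,40,24,9 for degrees 0…6.
[y^6] = 3·9 + 1·24 − 1·40 − 1·38 = -27.

-27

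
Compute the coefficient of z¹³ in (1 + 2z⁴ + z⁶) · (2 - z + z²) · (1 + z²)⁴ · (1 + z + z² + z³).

(1 + 2z⁴ + z⁶) has coefficients 1,0,0,0,2,0,1 for degrees 0…6.
(2 - z + z²) has coefficients 2,-1,1,0,0,0,0,0,0,0,0,0,0,0 for degrees 0…13.
Multiplying by (1 + z²)⁴ gives running coefficients 2,-1,9,-4,16,-6,14,-4,6,-1,1,0,0,0 for degrees 0…13.
Finally multiplying by (1 + z + z² + z³), the product of all factors after the first has coefficients 2,1,10,6,20,15,20,20,10,15,2,6,0,1 for degrees 0…13.
[z¹³] = 1·1 + 2·15 + 1·20 = 51.

51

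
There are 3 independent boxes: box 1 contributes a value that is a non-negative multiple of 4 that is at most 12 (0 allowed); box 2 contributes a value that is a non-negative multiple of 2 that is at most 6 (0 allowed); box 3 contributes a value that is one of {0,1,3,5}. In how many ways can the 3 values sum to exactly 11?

The generating function for the choices is (1 + z⁴ + z⁸ + z¹²)·(1 + z² + z⁴ + z⁶)·(1 + z + z³ + z⁵); the count is [z¹¹].
(1 + z⁴ + z⁸ + z¹²) has coefficients 1,0,0,0,1,0,0,0,1,0,0,0 for degrees 0…11.
(1 + z² + z⁴ + z⁶) has coefficients 1,0,1,0,1,0,1,0,0,0,0,0 for degrees 0…11.
Finally multiplying by (1 + z + z³ + z⁵), the product of all factors after the first has coefficients 1,1,1,2,1,3,1,3,0,2,0,1 for degrees 0…11.
[z¹¹] = 1·1 + 1·3 + 1·2 = 6.

6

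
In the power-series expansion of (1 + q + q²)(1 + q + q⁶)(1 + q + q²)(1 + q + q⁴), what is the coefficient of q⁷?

8

(1 + q + q²) has coefficients 1,1,1 for degrees 0…2.
(1 + q + q⁶) has coefficients 1,1,0,0,0,0,1,0 for degrees 0…7.
Multiplying by (1 + q + q²) gives running coefficients 1,2,2,1,0,0,1,1 for degrees 0…7.
Finally multiplying by (1 + q + q⁴), the product of all factors after the first has coefficients 1,3,4,3,2,2,3,3 for degrees 0…7.
[q⁷] = 1·3 + 1·3 + 1·2 = 8.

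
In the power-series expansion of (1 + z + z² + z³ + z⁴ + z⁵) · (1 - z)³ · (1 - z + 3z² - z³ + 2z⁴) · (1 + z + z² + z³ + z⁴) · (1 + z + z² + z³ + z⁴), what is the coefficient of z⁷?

-5

(1 + z + z² + z³ + z⁴ + z⁵) has coefficients 1,1,1,1,1,1 for degrees 0…5.
(1 - z)³ has coefficients 1,-3,3,-1,0,0,0,0 for degrees 0…7.
Multiplying by (1 - z + 3z² - z³ + 2z⁴) gives running coefficients 1,-4,9,-14,15,-12,7,-2 for degrees 0…7.
Multiplying by (1 + z + z² + z³ + z⁴) gives running coefficients 1,-3,6,-8,7,-6,5,-6 for degrees 0…7.
Finally multiplying by (1 + z + z² + z³ + z⁴), the product of all factors after the first has coefficients 1,-2,4,-4,3,-4,4,-8 for degrees 0…7.
[z⁷] = 1·(-8) + 1·4 + 1·(-4) + 1·3 + 1·(-4) + 1·4 = -5.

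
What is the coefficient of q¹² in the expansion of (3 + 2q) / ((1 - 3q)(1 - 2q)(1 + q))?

Partial fractions give a closed form: a_n = (33/4)·3^n + (-16/3)·2^n + (1/12)·(-1)^n.
At n = 12: a_12 = 4362543.

4362543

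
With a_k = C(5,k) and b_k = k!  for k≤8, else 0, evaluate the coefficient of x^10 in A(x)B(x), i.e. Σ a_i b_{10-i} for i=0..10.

Write out a_i and b_{10-i} for i = 0,…,10 and sum the products.
Σ = 1·0 + 5·0 + 10·40320 + 10·5040 + 5·720 + 1·120 + 0·24 + 0·6 + 0·2 + 0·1 + 0·1 = 457320.

457320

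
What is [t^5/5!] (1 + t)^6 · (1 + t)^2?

6720

The EGF product rule gives c_5 = Σ_{k_1+k_2=5} C(5; k_1,k_2) · ∏ g_i(k_i), where (1+t)^6 gives the falling factorial (6)_k; (1+t)^2 gives the falling factorial (2)_k.
g_1(k) for k = 0…5: 1, 6, 30, 120, 360, 720.
g_2(k) for k = 0…5: 1, 2, 2, 0, 0, 0.
c_5 = Σ_k C(5,k)·g_1(k)·g_2(5−k) = 10·120·2 + 5·360·2 + 1·720·1 = 2400 + 3600 + 720 = 6720.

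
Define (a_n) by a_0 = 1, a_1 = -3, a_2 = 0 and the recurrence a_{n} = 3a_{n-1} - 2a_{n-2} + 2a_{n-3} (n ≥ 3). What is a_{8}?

The ordinary generating function has denominator 1 - 3z + 2z^2 - 2z^3.
Iterating the recurrence: a_0,…,a_{8} = 1, -3, 0, 8, 18, 38, 94, 242, 614.

614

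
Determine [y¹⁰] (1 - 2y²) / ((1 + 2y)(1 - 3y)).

27761

The denominator gives the recurrence a_n = a_(n−1) + 6a_(n−2) for n ≥ 3; the numerator fixes a_0 = 1, a_1 = 1, a_2 = 5.
Iterating: 1, 1, 5, 11, 41, 107, 353, 995, 3113, 9083, 27761, so a_10 = 27761.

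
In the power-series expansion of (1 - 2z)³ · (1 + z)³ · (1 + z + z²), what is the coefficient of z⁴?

14

(1 - 2z)³ has coefficients 1,-6,12,-8 for degrees 0…3.
(1 + z)³ has coefficients 1,3,3,1,0 for degrees 0…4.
Finally multiplying by (1 + z + z²), the product of all factors after the first has coefficients 1,4,7,7,4 for degrees 0…4.
[z⁴] = 1·4 − 6·7 + 12·7 − 8·4 = 14.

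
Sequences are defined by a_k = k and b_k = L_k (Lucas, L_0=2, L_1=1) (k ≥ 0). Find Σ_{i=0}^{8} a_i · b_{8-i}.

187

This is [x^8] in the product of the two ordinary generating functions.
Σ = 0·47 + 1·29 + 2·18 + 3·11 + 4·7 + 5·4 + 6·3 + 7·1 + 8·2 = 187.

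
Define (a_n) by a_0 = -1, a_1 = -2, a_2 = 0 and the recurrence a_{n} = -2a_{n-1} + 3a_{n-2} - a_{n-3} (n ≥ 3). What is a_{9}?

The ordinary generating function has denominator 1 + 2y - 3y^2 + y^3.
Iterating the recurrence: a_0,…,a_{9} = -1, -2, 0, -5, 12, -39, 119, -367, 1130, -3480.

-3480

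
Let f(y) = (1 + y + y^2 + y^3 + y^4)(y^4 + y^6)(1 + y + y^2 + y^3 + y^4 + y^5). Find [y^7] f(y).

6

(1 + y + y^2 + y^3 + y^4) has coefficients 1,1,1,1,1 for degrees 0…4.
(y^4 + y^6) has coefficients 0,0,0,0,1,0,1,0 for degrees 0…7.
Finally multiplying by (1 + y + y^2 + y^3 + y^4 + y^5), the product of all factors after the first has coefficients 0,0,0,0,1,1,2,2 for degrees 0…7.
[y^7] = 1·2 + 1·2 + 1·1 + 1·1 + 1·0 = 6.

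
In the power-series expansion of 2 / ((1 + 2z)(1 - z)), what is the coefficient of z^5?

-42

Partial fractions give a closed form: a_n = (4/3)·(-2)^n + (2/3)·1^n.
At n = 5: a_5 = -42.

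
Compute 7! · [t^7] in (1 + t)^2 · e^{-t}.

-29

The EGF product rule gives c_7 = Σ_{k_1+k_2=7} C(7; k_1,k_2) · ∏ g_i(k_i), where (1+t)^2 gives the falling factorial (2)_k; e^{-t} gives (-1)^k.
g_1(k) for k = 0…7: 1, 2, 2, 0, 0, 0, 0, 0.
g_2(k) for k = 0…7: 1, -1, 1, -1, 1, -1, 1, -1.
c_7 = Σ_k C(7,k)·g_1(k)·g_2(7−k) = 1·1·(-1) + 7·2·1 + 21·2·(-1) = −1 + 14 − 42 = -29.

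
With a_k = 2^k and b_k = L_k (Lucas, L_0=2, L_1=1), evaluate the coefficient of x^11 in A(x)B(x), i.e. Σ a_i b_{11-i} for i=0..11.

The convolution is the t^11 coefficient of A(t)B(t).
Σ = 1·199 + 2·123 + 4·76 + 8·47 + 16·29 + 32·18 + 64·11 + 128·7 + 256·4 + 512·3 + 1024·1 + 2048·2 = 11445.

11445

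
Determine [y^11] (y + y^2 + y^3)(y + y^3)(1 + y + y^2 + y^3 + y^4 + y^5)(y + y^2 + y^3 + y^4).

(y + y^2 + y^3) has coefficients 0,1,1,1 for degrees 0…3.
(y + y^3) has coefficients 0,1,0,1,0,0,0,0,0,0,0,0 for degrees 0…11.
Multiplying by (1 + y + y^2 + y^3 + y^4 + y^5) gives running coefficients 0,1,1,2,2,2,2,1,1,0,0,0 for degrees 0…11.
Finally multiplying by (y + y^2 + y^3 + y^4), the product of all factors after the first has coefficients 0,0,1,2,4,6,7,8,7,6,4,2 for degrees 0…11.
[y^11] = 1·4 + 1·6 + 1·7 = 17.

17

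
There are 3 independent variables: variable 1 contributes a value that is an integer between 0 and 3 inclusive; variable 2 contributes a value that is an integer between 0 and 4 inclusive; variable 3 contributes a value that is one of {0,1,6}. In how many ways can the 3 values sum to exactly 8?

4

The generating function for the choices is (1 + t + t² + t³)·(1 + t + t² + t³ + t⁴)·(1 + t + t⁶); the count is [t⁸].
(1 + t + t² + t³) has coefficients 1,1,1,1 for degrees 0…3.
(1 + t + t² + t³ + t⁴) has coefficients 1,1,1,1,1,0,0,0,0 for degrees 0…8.
Finally multiplying by (1 + t + t⁶), the product of all factors after the first has coefficients 1,2,2,2,2,1,1,1,1 for degrees 0…8.
[t⁸] = 1·1 + 1·1 + 1·1 + 1·1 = 4.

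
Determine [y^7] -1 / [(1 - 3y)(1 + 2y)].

The denominator gives the recurrence a_n = a_(n−1) + 6a_(n−2) for n ≥ 2; the numerator fixes a_0 = -1, a_1 = -1.
Iterating: -1, -1, -7, -13, -55, -133, -463, -1261, so a_7 = -1261.

-1261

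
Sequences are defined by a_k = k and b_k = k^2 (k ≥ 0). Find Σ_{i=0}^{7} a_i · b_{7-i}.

Write out a_i and b_{7-i} for i = 0,…,7 and sum the products.
Σ = 0·49 + 1·36 + 2·25 + 3·16 + 4·9 + 5·4 + 6·1 + 7·0 = 196.

196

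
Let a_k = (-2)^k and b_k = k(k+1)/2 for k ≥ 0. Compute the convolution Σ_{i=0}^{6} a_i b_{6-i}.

The convolution is the x^6 coefficient of A(x)B(x).
Σ = 1·21 − 2·15 + 4·10 − 8·6 + 16·3 − 32·1 + 64·0 = -1.

-1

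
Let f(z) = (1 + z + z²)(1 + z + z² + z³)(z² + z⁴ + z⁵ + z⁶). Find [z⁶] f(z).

(1 + z + z²) has coefficients 1,1,1 for degrees 0…2.
(1 + z + z² + z³) has coefficients 1,1,1,1,0,0,0 for degrees 0…6.
Finally multiplying by (z² + z⁴ + z⁵ + z⁶), the product of all factors after the first has coefficients 0,0,1,1,2,3,3 for degrees 0…6.
[z⁶] = 1·3 + 1·3 + 1·2 = 8.

8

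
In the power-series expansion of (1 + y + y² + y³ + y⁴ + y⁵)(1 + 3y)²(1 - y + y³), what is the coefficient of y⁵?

(1 + y + y² + y³ + y⁴ + y⁵) has coefficients 1,1,1,1,1,1 for degrees 0…5.
(1 + 3y)² has coefficients 1,6,9,0,0,0 for degrees 0…5.
Finally multiplying by (1 - y + y³), the product of all factors after the first has coefficients 1,5,3,-8,6,9 for degrees 0…5.
[y⁵] = 1·9 + 1·6 + 1·(-8) + 1·3 + 1·5 + 1·1 = 16.

16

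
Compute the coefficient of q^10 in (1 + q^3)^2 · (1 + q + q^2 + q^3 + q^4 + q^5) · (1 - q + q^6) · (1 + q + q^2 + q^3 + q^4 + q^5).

(1 + q^3)^2 has coefficients 1,0,0,2,0,0,1 for degrees 0…6.
(1 + q + q^2 + q^3 + q^4 + q^5) has coefficients 1,1,1,1,1,1,0,0,0,0,0 for degrees 0…10.
Multiplying by (1 - q + q^6) gives running coefficients 1,0,0,0,0,0,0,1,1,1,1 for degrees 0…10.
Finally multiplying by (1 + q + q^2 + q^3 + q^4 + q^5), the product of all factors after the first has coefficients 1,1,1,1,1,1,0,1,2,3,4 for degrees 0…10.
[q^10] = 1·4 + 2·1 + 1·1 = 7.

7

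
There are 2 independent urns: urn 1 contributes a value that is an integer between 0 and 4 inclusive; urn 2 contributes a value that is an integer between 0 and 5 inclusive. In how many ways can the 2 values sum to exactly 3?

4

The generating function for the choices is (1 + y + y^2 + y^3 + y^4)·(1 + y + y^2 + y^3 + y^4 + y^5); the count is [y^3].
(1 + y + y^2 + y^3 + y^4) has coefficients 1,1,1,1 for degrees 0…3.
(1 + y + y^2 + y^3 + y^4 + y^5) has coefficients 1,1,1,1 for degrees 0…3.
[y^3] = 1·1 + 1·1 + 1·1 + 1·1 = 4.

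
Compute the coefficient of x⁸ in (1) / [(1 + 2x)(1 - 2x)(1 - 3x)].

11605

The denominator gives the recurrence a_n = 3a_(n−1) + 4a_(n−2) − 12a_(n−3) for n ≥ 3; the numerator fixes a_0 = 1, a_1 = 3, a_2 = 13.
Iterating: 1, 3, 13, 39, 133, 399, 1261, 3783, 11605, so a_8 = 11605.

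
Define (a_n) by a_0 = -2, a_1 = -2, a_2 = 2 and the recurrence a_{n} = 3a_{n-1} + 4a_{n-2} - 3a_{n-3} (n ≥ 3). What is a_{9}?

19858

The ordinary generating function has denominator 1 - 3y - 4y^2 + 3y^3.
Iterating the recurrence: a_0,…,a_{9} = -2, -2, 2, 4, 26, 88, 356, 1342, 5186, 19858.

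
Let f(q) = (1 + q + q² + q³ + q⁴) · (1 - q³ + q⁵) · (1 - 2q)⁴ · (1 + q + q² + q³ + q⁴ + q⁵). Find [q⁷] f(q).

(1 + q + q² + q³ + q⁴) has coefficients 1,1,1,1,1 for degrees 0…4.
(1 - q³ + q⁵) has coefficients 1,0,0,-1,0,1,0,0 for degrees 0…7.
Multiplying by (1 - 2q)⁴ gives running coefficients 1,-8,24,-33,24,-23,24,8 for degrees 0…7.
Finally multiplying by (1 + q + q² + q³ + q⁴ + q⁵), the product of all factors after the first has coefficients 1,-7,17,-16,8,-15,8,24 for degrees 0…7.
[q⁷] = 1·24 + 1·8 + 1·(-15) + 1·8 + 1·(-16) = 9.

9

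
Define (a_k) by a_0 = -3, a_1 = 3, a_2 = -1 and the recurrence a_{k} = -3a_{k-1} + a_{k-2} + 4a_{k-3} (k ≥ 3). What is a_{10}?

20729

The ordinary generating function has denominator 1 + 3x - x^2 - 4x^3.
Iterating the recurrence: a_0,…,a_{10} = -3, 3, -1, -6, 29, -97, 296, -869, 2515, -7230, 20729.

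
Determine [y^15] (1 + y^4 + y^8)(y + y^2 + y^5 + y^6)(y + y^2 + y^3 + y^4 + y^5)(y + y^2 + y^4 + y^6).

(1 + y^4 + y^8) has coefficients 1,0,0,0,1,0,0,0,1 for degrees 0…8.
(y + y^2 + y^5 + y^6) has coefficients 0,1,1,0,0,1,1,0,0,0,0,0,0,0,0,0 for degrees 0…15.
Multiplying by (y + y^2 + y^3 + y^4 + y^5) gives running coefficients 0,0,1,2,2,2,3,3,2,2,2,1,0,0,0,0 for degrees 0…15.
Finally multiplying by (y + y^2 + y^4 + y^6), the product of all factors after the first has coefficients 0,0,0,1,3,4,5,7,9,9,9,9,8,6,4,3 for degrees 0…15.
[y^15] = 1·3 + 1·9 + 1·7 = 19.

19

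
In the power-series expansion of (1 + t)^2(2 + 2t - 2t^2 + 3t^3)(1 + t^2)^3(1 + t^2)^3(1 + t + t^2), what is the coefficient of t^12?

349

(1 + t)^2 has coefficients 1,2,1 for degrees 0…2.
(2 + 2t - 2t^2 + 3t^3) has coefficients 2,2,-2,3,0,0,0,0,0,0,0,0,0 for degrees 0…12.
Multiplying by (1 + t^2)^3 gives running coefficients 2,2,4,9,0,15,-4,11,-2,3,0,0,0 for degrees 0…12.
Multiplying by (1 + t^2)^3 gives running coefficients 2,2,10,15,18,48,10,85,-10,90,-18,57,-10 for degrees 0…12.
Finally multiplying by (1 + t + t^2), the product of all factors after the first has coefficients 2,4,14,27,43,81,76,143,85,165,62,129,29 for degrees 0…12.
[t^12] = 1·29 + 2·129 + 1·62 = 349.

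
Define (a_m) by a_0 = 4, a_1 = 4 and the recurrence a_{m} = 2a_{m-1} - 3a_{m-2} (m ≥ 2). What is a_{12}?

1316

The ordinary generating function has denominator 1 - 2z + 3z^2.
Iterating the recurrence: a_0,…,a_{12} = 4, 4, -4, -20, -28, 4, 92, 172, 68, -380, -964, -788, 1316.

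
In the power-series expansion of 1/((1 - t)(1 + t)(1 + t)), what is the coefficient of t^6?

The denominator gives the recurrence a_n = −a_(n−1) + a_(n−2) + a_(n−3) for n ≥ 3; the numerator fixes a_0 = 1, a_1 = -1, a_2 = 2.
Iterating: 1, -1, 2, -2, 3, -3, 4, so a_6 = 4.

4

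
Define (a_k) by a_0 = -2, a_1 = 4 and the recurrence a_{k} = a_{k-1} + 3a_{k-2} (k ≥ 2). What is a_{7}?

148

The ordinary generating function has denominator 1 - x - 3x^2.
Iterating the recurrence: a_0,…,a_{7} = -2, 4, -2, 10, 4, 34, 46, 148.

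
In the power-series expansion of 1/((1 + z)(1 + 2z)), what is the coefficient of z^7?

-255

The denominator gives the recurrence a_n = −3a_(n−1) − 2a_(n−2) for n ≥ 2; the numerator fixes a_0 = 1, a_1 = -3.
Iterating: 1, -3, 7, -15, 31, -63, 127, -255, so a_7 = -255.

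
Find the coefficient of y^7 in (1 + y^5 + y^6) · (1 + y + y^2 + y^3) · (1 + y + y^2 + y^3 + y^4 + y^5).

7

(1 + y^5 + y^6) has coefficients 1,0,0,0,0,1,1 for degrees 0…6.
(1 + y + y^2 + y^3) has coefficients 1,1,1,1,0,0,0,0 for degrees 0…7.
Finally multiplying by (1 + y + y^2 + y^3 + y^4 + y^5), the product of all factors after the first has coefficients 1,2,3,4,4,4,3,2 for degrees 0…7.
[y^7] = 1·2 + 1·3 + 1·2 = 7.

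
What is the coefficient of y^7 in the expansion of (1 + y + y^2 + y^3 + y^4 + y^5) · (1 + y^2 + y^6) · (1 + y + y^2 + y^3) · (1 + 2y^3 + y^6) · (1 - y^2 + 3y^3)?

(1 + y + y^2 + y^3 + y^4 + y^5) has coefficients 1,1,1,1,1,1 for degrees 0…5.
(1 + y^2 + y^6) has coefficients 1,0,1,0,0,0,1,0 for degrees 0…7.
Multiplying by (1 + y + y^2 + y^3) gives running coefficients 1,1,2,2,1,1,1,1 for degrees 0…7.
Multiplying by (1 + 2y^3 + y^6) gives running coefficients 1,1,2,4,3,5,6,4 for degrees 0…7.
Finally multiplying by (1 - y^2 + 3y^3), the product of all factors after the first has coefficients 1,1,1,6,4,7,15,8 for degrees 0…7.
[y^7] = 1·8 + 1·15 + 1·7 + 1·4 + 1·6 + 1·1 = 41.

41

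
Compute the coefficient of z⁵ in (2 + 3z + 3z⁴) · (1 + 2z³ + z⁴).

3

(2 + 3z + 3z⁴) has coefficients 2,3,0,0,3 for degrees 0…4.
(1 + 2z³ + z⁴) has coefficients 1,0,0,2,1,0 for degrees 0…5.
[z⁵] = 2·0 + 3·1 + 3·0 = 3.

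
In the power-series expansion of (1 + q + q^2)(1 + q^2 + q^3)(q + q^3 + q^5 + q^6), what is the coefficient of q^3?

3

(1 + q + q^2) has coefficients 1,1,1 for degrees 0…2.
(1 + q^2 + q^3) has coefficients 1,0,1,1 for degrees 0…3.
Finally multiplying by (q + q^3 + q^5 + q^6), the product of all factors after the first has coefficients 0,1,0,2 for degrees 0…3.
[q^3] = 1·2 + 1·0 + 1·1 = 3.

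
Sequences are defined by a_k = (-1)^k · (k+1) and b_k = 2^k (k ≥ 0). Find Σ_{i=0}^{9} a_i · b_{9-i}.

224

Write out a_i and b_{9-i} for i = 0,…,9 and sum the products.
Σ = 1·512 − 2·256 + 3·128 − 4·64 + 5·32 − 6·16 + 7·8 − 8·4 + 9·2 − 10·1 = 224.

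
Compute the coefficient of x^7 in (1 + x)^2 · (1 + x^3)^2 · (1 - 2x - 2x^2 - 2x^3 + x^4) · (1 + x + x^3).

-29

(1 + x)^2 has coefficients 1,2,1 for degrees 0…2.
(1 + x^3)^2 has coefficients 1,0,0,2,0,0,1,0 for degrees 0…7.
Multiplying by (1 - 2x - 2x^2 - 2x^3 + x^4) gives running coefficients 1,-2,-2,0,-3,-4,-3,0 for degrees 0…7.
Finally multiplying by (1 + x + x^3), the product of all factors after the first has coefficients 1,-1,-4,-1,-5,-9,-7,-6 for degrees 0…7.
[x^7] = 1·(-6) + 2·(-7) + 1·(-9) = -29.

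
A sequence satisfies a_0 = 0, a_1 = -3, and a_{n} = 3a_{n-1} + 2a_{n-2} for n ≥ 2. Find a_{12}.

-3030885

The ordinary generating function has denominator 1 - 3q - 2q^2.
Iterating the recurrence: a_0,…,a_{12} = 0, -3, -9, -33, -117, -417, -1485, -5289, -18837, -67089, -238941, -851001, -3030885.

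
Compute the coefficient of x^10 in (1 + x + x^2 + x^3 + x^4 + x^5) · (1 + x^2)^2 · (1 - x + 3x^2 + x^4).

(1 + x + x^2 + x^3 + x^4 + x^5) has coefficients 1,1,1,1,1,1 for degrees 0…5.
(1 + x^2)^2 has coefficients 1,0,2,0,1,0,0,0,0,0,0 for degrees 0…10.
Finally multiplying by (1 - x + 3x^2 + x^4), the product of all factors after the first has coefficients 1,-1,5,-2,8,-1,5,0,1,0,0 for degrees 0…10.
[x^10] = 1·0 + 1·0 + 1·1 + 1·0 + 1·5 + 1·(-1) = 5.

5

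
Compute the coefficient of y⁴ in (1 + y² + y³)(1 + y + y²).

2

(1 + y² + y³) has coefficients 1,0,1,1 for degrees 0…3.
(1 + y + y²) has coefficients 1,1,1,0,0 for degrees 0…4.
[y⁴] = 1·0 + 1·1 + 1·1 = 2.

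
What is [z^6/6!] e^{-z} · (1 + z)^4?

37

The EGF product rule gives c_6 = Σ_{k_1+k_2=6} C(6; k_1,k_2) · ∏ g_i(k_i), where e^{-z} gives (-1)^k; (1+z)^4 gives the falling factorial (4)_k.
g_1(k) for k = 0…6: 1, -1, 1, -1, 1, -1, 1.
g_2(k) for k = 0…6: 1, 4, 12, 24, 24, 0, 0.
c_6 = Σ_k C(6,k)·g_1(k)·g_2(6−k) = 15·1·24 + 20·(-1)·24 + 15·1·12 + 6·(-1)·4 + 1·1·1 = 360 − 480 + 180 − 24 + 1 = 37.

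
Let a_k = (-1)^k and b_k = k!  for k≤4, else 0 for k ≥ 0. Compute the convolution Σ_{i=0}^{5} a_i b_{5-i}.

-20

Write out a_i and b_{5-i} for i = 0,…,5 and sum the products.
Σ = 1·0 − 1·24 + 1·6 − 1·2 + 1·1 − 1·1 = -20.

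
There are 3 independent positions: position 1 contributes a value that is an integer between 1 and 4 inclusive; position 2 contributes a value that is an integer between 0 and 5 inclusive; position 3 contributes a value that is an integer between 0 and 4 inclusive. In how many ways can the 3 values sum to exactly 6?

17

The generating function for the choices is (q + q² + q³ + q⁴)·(1 + q + q² + q³ + q⁴ + q⁵)·(1 + q + q² + q³ + q⁴); the count is [q⁶].
(q + q² + q³ + q⁴) has coefficients 0,1,1,1,1 for degrees 0…4.
(1 + q + q² + q³ + q⁴ + q⁵) has coefficients 1,1,1,1,1,1,0 for degrees 0…6.
Finally multiplying by (1 + q + q² + q³ + q⁴), the product of all factors after the first has coefficients 1,2,3,4,5,5,4 for degrees 0…6.
[q⁶] = 1·5 + 1·5 + 1·4 + 1·3 = 17.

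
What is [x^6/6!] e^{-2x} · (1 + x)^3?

The EGF product rule gives c_6 = Σ_{k_1+k_2=6} C(6; k_1,k_2) · ∏ g_i(k_i), where e^{-2x} gives (-2)^k; (1+x)^3 gives the falling factorial (3)_k.
g_1(k) for k = 0…6: 1, -2, 4, -8, 16, -32, 64.
g_2(k) for k = 0…6: 1, 3, 6, 6, 0, 0, 0.
c_6 = Σ_k C(6,k)·g_1(k)·g_2(6−k) = 20·(-8)·6 + 15·16·6 + 6·(-32)·3 + 1·64·1 = −960 + 1440 − 576 + 64 = -32.

-32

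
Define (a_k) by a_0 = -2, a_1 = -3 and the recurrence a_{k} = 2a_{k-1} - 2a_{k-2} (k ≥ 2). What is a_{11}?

32

The ordinary generating function has denominator 1 - 2y + 2y^2.
Iterating the recurrence: a_0,…,a_{11} = -2, -3, -2, 2, 8, 12, 8, -8, -32, -48, -32, 32.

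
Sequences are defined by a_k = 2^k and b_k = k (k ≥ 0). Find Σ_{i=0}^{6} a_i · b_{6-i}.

120

This is [x^6] in the product of the two ordinary generating functions.
Σ = 1·6 + 2·5 + 4·4 + 8·3 + 16·2 + 32·1 + 64·0 = 120.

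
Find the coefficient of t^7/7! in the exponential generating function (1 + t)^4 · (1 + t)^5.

The EGF product rule gives c_7 = Σ_{k_1+k_2=7} C(7; k_1,k_2) · ∏ g_i(k_i), where (1+t)^4 gives the falling factorial (4)_k; (1+t)^5 gives the falling factorial (5)_k.
g_1(k) for k = 0…7: 1, 4, 12, 24, 24, 0, 0, 0.
g_2(k) for k = 0…7: 1, 5, 20, 60, 120, 120, 0, 0.
c_7 = Σ_k C(7,k)·g_1(k)·g_2(7−k) = 21·12·120 + 35·24·120 + 35·24·60 = 30240 + 100800 + 50400 = 181440.

181440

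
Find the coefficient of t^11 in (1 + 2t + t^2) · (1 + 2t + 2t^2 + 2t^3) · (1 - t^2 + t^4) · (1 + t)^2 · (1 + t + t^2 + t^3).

51

(1 + 2t + t^2) has coefficients 1,2,1 for degrees 0…2.
(1 + 2t + 2t^2 + 2t^3) has coefficients 1,2,2,2,0,0,0,0,0,0,0,0 for degrees 0…11.
Multiplying by (1 - t^2 + t^4) gives running coefficients 1,2,1,0,-1,0,2,2,0,0,0,0 for degrees 0…11.
Multiplying by (1 + t)^2 gives running coefficients 1,4,6,4,0,-2,1,6,6,2,0,0 for degrees 0…11.
Finally multiplying by (1 + t + t^2 + t^3), the product of all factors after the first has coefficients 1,5,11,15,14,8,3,5,11,15,14,8 for degrees 0…11.
[t^11] = 1·8 + 2·14 + 1·15 = 51.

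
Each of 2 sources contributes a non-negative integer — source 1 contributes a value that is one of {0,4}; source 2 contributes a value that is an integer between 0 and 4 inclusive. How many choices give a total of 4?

The generating function for the choices is (1 + z⁴)·(1 + z + z² + z³ + z⁴); the count is [z⁴].
(1 + z⁴) has coefficients 1,0,0,0,1 for degrees 0…4.
(1 + z + z² + z³ + z⁴) has coefficients 1,1,1,1,1 for degrees 0…4.
[z⁴] = 1·1 + 1·1 = 2.

2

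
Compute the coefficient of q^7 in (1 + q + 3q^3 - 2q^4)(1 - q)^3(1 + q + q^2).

8

(1 + q + 3q^3 - 2q^4) has coefficients 1,1,0,3,-2 for degrees 0…4.
(1 - q)^3 has coefficients 1,-3,3,-1,0,0,0,0 for degrees 0…7.
Finally multiplying by (1 + q + q^2), the product of all factors after the first has coefficients 1,-2,1,-1,2,-1,0,0 for degrees 0…7.
[q^7] = 1·0 + 1·0 + 3·2 − 2·(-1) = 8.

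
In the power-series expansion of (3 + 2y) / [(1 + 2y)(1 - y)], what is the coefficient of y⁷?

-169

Partial fractions give a closed form: a_n = (4/3)·(-2)^n + (5/3)·1^n.
At n = 7: a_7 = -169.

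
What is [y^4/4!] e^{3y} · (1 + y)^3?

801

The EGF product rule gives c_4 = Σ_{k_1+k_2=4} C(4; k_1,k_2) · ∏ g_i(k_i), where e^{3y} gives (3)^k; (1+y)^3 gives the falling factorial (3)_k.
g_1(k) for k = 0…4: 1, 3, 9, 27, 81.
g_2(k) for k = 0…4: 1, 3, 6, 6, 0.
c_4 = Σ_k C(4,k)·g_1(k)·g_2(4−k) = 4·3·6 + 6·9·6 + 4·27·3 + 1·81·1 = 72 + 324 + 324 + 81 = 801.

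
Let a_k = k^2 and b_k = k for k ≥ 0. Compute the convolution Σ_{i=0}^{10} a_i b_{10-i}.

825

This is [x^10] in the product of the two ordinary generating functions.
Σ = 0·10 + 1·9 + 4·8 + 9·7 + 16·6 + 25·5 + 36·4 + 49·3 + 64·2 + 81·1 + 100·0 = 825.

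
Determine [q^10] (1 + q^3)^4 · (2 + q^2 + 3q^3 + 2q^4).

12

(1 + q^3)^4 has coefficients 1,0,0,4,0,0,6,0,0,4,0 for degrees 0…10.
(2 + q^2 + 3q^3 + 2q^4) has coefficients 2,0,1,3,2,0,0,0,0,0,0 for degrees 0…10.
[q^10] = 1·0 + 4·0 + 6·2 + 4·0 = 12.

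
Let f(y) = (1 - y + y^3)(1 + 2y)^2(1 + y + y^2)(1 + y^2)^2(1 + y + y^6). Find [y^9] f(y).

38

(1 - y + y^3) has coefficients 1,-1,0,1 for degrees 0…3.
(1 + 2y)^2 has coefficients 1,4,4,0,0,0,0,0,0,0 for degrees 0…9.
Multiplying by (1 + y + y^2) gives running coefficients 1,5,9,8,4,0,0,0,0,0 for degrees 0…9.
Multiplying by (1 + y^2)^2 gives running coefficients 1,5,11,18,23,21,17,8,4,0 for degrees 0…9.
Finally multiplying by (1 + y + y^6), the product of all factors after the first has coefficients 1,6,16,29,41,44,39,30,23,22 for degrees 0…9.
[y^9] = 1·22 − 1·23 + 1·39 = 38.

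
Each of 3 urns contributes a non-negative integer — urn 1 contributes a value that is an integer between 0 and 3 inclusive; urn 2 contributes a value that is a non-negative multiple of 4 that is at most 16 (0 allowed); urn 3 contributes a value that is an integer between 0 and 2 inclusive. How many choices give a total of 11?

The generating function for the choices is (1 + q + q² + q³)·(1 + q⁴ + q⁸ + q¹² + q¹⁶)·(1 + q + q²); the count is [q¹¹].
(1 + q + q² + q³) has coefficients 1,1,1,1 for degrees 0…3.
(1 + q⁴ + q⁸ + q¹² + q¹⁶) has coefficients 1,0,0,0,1,0,0,0,1,0,0,0 for degrees 0…11.
Finally multiplying by (1 + q + q²), the product of all factors after the first has coefficients 1,1,1,0,1,1,1,0,1,1,1,0 for degrees 0…11.
[q¹¹] = 1·0 + 1·1 + 1·1 + 1·1 = 3.

3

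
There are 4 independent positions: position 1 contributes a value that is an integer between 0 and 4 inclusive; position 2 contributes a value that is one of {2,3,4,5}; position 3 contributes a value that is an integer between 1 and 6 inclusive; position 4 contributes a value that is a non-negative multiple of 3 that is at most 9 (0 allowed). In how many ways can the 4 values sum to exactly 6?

The generating function for the choices is (1 + q + q² + q³ + q⁴)·(q² + q³ + q⁴ + q⁵)·(q + q² + q³ + q⁴ + q⁵ + q⁶)·(1 + q³ + q⁶ + q⁹); the count is [q⁶].
(1 + q + q² + q³ + q⁴) has coefficients 1,1,1,1,1 for degrees 0…4.
(q² + q³ + q⁴ + q⁵) has coefficients 0,0,1,1,1,1,0 for degrees 0…6.
Multiplying by (q + q² + q³ + q⁴ + q⁵ + q⁶) gives running coefficients 0,0,0,1,2,3,4 for degrees 0…6.
Finally multiplying by (1 + q³ + q⁶ + q⁹), the product of all factors after the first has coefficients 0,0,0,1,2,3,5 for degrees 0…6.
[q⁶] = 1·5 + 1·3 + 1·2 + 1·1 + 1·0 = 11.

11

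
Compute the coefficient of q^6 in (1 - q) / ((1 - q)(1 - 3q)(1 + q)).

547

The denominator gives the recurrence a_n = 3a_(n−1) + a_(n−2) − 3a_(n−3) for n ≥ 3; the numerator fixes a_0 = 1, a_1 = 2, a_2 = 7.
Iterating: 1, 2, 7, 20, 61, 182, 547, so a_6 = 547.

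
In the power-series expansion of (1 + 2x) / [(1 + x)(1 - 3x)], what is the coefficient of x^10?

The denominator gives the recurrence a_n = 2a_(n−1) + 3a_(n−2) for n ≥ 2; the numerator fixes a_0 = 1, a_1 = 4.
Iterating: 1, 4, 11, 34, 101, 304, 911, 2734, 8201, 24604, 73811, so a_10 = 73811.

73811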